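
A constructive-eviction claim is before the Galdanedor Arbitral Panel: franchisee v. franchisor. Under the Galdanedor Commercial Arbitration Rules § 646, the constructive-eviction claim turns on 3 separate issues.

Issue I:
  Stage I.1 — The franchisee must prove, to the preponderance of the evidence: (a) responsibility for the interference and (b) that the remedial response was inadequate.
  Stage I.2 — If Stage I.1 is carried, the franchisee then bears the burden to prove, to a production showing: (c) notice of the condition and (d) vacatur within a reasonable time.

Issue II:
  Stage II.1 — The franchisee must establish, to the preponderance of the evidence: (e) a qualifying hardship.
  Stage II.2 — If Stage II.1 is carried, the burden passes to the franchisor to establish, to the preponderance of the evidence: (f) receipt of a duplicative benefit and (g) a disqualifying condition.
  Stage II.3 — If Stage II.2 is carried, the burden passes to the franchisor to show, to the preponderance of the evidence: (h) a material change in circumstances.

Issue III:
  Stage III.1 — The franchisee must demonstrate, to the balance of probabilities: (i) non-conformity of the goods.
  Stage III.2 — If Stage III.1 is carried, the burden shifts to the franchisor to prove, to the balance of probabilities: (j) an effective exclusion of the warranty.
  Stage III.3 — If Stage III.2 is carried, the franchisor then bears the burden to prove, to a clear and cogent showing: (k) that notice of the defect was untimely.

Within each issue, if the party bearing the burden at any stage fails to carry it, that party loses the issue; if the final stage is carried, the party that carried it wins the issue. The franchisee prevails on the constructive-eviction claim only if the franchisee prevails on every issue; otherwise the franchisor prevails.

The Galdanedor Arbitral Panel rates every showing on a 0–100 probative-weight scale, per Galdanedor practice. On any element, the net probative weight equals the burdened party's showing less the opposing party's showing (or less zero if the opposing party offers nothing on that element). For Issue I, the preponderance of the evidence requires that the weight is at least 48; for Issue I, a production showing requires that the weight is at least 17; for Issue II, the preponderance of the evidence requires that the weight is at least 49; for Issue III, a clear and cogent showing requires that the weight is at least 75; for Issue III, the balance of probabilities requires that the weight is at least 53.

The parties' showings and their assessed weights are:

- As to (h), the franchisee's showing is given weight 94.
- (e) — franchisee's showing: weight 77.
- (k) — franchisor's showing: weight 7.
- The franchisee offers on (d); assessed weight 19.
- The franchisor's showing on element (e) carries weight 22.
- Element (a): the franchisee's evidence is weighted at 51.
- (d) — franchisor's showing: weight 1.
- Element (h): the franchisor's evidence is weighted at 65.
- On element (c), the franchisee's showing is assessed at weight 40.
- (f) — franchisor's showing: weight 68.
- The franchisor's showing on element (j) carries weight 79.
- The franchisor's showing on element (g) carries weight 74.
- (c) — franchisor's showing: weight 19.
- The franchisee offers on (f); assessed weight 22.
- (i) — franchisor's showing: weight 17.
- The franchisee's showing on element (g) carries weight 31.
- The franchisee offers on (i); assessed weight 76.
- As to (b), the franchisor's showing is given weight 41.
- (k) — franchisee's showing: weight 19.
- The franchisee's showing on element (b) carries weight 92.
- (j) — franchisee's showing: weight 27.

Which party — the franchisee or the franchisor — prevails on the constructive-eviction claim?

franchisee

— Issue I —
Stage I.1 (franchisee, the preponderance of the evidence, weight is at least 48): (a) 51 ≥ 48 — meets; (b) net 92−41=51 ≥ 48 — meets.
  All elements met. The franchisee retains the burden for Stage I.2.
Stage I.2 (franchisee, a production showing, weight is at least 17): (c) net 40−19=21 ≥ 17 — meets; (d) net 19−1=18 ≥ 17 — meets.
  All elements met at the final stage.
All stages carried — the franchisee prevails on this issue.
— Issue II —
Stage II.1 — burden on franchisee; standard: the preponderance of the evidence (weight is at least 49).
    (e): 77 − 22 = 55 ≥ 49 [met]
  Stage II.1 carried; the burden shifts to the franchisor.
Stage II.2 — burden on franchisor; standard: the preponderance of the evidence (weight is at least 49).
    (f): 68 − 22 = 46 < 49 [not met]
    (g): 74 − 31 = 43 < 49 [not met]
  The franchisor does not carry Stage II.2.
So the franchisee prevails on this issue.
— Issue III —
At Stage III.1 the franchisee must meet the balance of probabilities (weight is at least 53): on (i) the weight is 76 less the opposing 17 gives net 59, ≥ 53, so (i) meets the standard.
  Stage III.1 carried; the burden shifts to the franchisor.
At Stage III.2 the franchisor must meet the balance of probabilities (weight is at least 53): on (j) the weight is 79 less the opposing 27 gives net 52, which does not reach 53, so (j) does not meet the standard.
  Not every element is met, so the franchisor fails to carry Stage III.2.
The franchisee prevails on this issue.
Per-issue: Issue I → franchisee; Issue II → franchisee; Issue III → franchisee. The franchisee must prevail on every issue; overall, the franchisee prevails.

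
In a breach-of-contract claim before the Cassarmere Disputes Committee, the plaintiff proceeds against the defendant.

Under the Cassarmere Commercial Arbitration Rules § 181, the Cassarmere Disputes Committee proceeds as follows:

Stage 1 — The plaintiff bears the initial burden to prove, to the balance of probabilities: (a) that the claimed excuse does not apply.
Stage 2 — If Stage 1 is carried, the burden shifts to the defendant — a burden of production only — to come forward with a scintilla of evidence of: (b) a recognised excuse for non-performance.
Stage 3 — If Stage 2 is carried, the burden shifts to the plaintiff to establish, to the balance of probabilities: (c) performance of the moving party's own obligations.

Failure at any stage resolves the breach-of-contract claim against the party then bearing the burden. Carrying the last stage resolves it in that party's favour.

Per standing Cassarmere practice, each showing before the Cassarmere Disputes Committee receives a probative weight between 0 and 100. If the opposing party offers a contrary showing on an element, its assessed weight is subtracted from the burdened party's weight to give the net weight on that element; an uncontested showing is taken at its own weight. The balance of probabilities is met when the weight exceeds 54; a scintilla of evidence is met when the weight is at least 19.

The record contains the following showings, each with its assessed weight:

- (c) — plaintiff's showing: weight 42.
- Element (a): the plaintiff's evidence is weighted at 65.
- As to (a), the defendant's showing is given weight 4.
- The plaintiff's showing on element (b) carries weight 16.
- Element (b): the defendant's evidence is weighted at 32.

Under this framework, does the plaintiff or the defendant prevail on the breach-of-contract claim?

plaintiff

At Stage 1 the plaintiff must meet the balance of probabilities (weight exceeds 54): on (a) the weight is 65 less the opposing 4 gives net 61, > 54, so (a) meets the standard.
  Stage 1 carried; the burden shifts to the defendant.
At Stage 2 the defendant must meet a scintilla of evidence (weight is at least 19): on (b) the weight is 32 less the opposing 16 gives net 16, which does not reach 19, so (b) does not meet the standard.
  Stage 2 not carried; the defendant fails its burden.
The plaintiff prevails.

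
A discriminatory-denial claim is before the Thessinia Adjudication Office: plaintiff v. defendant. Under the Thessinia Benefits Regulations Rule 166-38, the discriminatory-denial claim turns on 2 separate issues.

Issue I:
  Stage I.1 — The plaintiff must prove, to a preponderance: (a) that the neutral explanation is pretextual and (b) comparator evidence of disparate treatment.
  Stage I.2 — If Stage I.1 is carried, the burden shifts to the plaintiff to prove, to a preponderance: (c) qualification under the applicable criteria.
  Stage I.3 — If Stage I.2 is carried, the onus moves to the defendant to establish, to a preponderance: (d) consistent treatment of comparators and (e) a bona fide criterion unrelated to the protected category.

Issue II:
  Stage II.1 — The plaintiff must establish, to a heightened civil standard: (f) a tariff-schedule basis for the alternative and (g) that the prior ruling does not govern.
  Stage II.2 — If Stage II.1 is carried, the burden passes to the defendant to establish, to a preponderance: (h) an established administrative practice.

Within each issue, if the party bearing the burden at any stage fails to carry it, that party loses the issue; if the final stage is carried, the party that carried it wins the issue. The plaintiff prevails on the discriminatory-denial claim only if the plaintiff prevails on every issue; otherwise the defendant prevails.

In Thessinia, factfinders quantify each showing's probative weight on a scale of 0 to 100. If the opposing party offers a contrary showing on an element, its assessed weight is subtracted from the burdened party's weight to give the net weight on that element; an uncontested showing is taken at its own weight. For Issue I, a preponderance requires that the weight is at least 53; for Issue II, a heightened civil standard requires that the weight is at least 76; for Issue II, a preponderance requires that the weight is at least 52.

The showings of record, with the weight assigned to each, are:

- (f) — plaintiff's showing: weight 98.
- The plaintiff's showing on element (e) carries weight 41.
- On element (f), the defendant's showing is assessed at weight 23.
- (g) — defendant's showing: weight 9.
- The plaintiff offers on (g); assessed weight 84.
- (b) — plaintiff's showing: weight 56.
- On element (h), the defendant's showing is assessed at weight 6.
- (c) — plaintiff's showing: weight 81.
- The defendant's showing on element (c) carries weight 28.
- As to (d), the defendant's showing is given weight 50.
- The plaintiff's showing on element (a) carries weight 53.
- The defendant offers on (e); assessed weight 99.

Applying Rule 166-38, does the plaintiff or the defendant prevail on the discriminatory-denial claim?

— Issue I —
Stage I.1 — burden on plaintiff; standard: a preponderance (weight is at least 53).
    (a): 53 ≥ 53 [met]
    (b): 56 ≥ 53 [met]
  Stage I.1 is satisfied; the plaintiff continues to bear the burden.
Stage I.2 — burden on plaintiff; standard: a preponderance (weight is at least 53).
    (c): 81 − 28 = 53 ≥ 53 [met]
  Stage I.2 carried; the burden shifts to the defendant.
Stage I.3 — burden on defendant; standard: a preponderance (weight is at least 53).
    (d): 50 < 53 [not met]
    (e): 99 − 41 = 58 ≥ 53 [met]
  Not every element is met, so the defendant fails to carry Stage I.3.
The plaintiff prevails on this issue.
— Issue II —
Stage II.1 — burden on plaintiff; standard: a heightened civil standard (weight is at least 76).
    (f): 98 − 23 = 75 < 76 [not met]
    (g): 84 − 9 = 75 < 76 [not met]
  Not every element is met, so the plaintiff fails to carry Stage II.1.
The defendant prevails on this issue.
Per-issue: Issue I → plaintiff; Issue II → defendant. The plaintiff must prevail on every issue; overall, the defendant prevails.

defendant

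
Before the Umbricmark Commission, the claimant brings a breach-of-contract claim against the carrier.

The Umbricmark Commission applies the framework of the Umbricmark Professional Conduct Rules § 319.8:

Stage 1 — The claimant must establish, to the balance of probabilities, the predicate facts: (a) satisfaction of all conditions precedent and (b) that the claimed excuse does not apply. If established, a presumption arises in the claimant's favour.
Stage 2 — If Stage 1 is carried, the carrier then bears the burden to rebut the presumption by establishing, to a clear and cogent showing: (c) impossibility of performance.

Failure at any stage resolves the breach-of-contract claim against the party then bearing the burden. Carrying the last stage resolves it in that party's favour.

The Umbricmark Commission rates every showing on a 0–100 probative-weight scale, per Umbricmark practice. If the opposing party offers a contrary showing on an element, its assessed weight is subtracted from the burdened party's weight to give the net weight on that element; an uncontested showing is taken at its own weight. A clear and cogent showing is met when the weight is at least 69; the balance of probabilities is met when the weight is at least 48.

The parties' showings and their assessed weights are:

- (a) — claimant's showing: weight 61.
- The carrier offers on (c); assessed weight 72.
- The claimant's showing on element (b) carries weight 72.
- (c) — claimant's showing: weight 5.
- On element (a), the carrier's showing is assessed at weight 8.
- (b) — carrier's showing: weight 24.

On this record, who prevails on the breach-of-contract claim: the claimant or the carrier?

Stage 1 (claimant, the balance of probabilities, weight is at least 48): (a) net 61−8=53 ≥ 48 — meets; (b) net 72−24=48 ≥ 48 — meets.
  All elements met. The burden passes to the carrier.
Stage 2 (carrier, a clear and cogent showing, weight is at least 69): (c) net 72−5=67 < 69 — fails.
  The carrier does not carry Stage 2.
The analysis ends at Stage 2; the claimant prevails.

claimant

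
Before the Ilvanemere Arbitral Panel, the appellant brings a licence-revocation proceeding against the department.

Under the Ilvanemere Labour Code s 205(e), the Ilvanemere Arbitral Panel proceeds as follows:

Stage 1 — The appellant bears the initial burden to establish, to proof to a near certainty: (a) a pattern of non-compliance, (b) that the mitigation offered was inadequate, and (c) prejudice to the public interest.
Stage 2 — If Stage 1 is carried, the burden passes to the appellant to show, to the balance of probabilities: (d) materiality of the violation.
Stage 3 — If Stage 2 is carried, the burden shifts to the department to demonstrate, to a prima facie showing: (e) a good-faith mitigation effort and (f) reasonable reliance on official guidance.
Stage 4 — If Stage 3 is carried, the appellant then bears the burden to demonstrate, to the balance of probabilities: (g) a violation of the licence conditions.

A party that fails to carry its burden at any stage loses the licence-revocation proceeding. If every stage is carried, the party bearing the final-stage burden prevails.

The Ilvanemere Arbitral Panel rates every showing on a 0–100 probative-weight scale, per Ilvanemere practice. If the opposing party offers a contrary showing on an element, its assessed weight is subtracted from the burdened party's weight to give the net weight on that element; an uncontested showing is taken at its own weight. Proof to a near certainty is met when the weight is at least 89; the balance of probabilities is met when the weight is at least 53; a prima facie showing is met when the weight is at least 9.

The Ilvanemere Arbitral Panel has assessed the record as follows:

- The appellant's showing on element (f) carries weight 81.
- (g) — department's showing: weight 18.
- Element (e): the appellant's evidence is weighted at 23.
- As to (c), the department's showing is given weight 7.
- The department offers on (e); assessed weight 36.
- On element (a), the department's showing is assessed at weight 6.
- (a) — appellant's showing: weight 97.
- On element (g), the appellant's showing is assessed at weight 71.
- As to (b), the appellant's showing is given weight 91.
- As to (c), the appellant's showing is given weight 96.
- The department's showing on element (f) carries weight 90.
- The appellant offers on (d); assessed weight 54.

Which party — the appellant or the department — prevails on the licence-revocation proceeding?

At Stage 1 the appellant must meet proof to a near certainty (weight is at least 89): on (a) the weight is 97 less the opposing 6 gives net 91, which does reach 89, so (a) meets the standard; on (b) the weight is 91, ≥ 89, so (b) meets the standard; on (c) the weight is 96 less the opposing 7 gives net 89, ≥ 89, so (c) meets the standard.
  Stage 1 carried; the burden remains with the appellant.
At Stage 2 the appellant must meet the balance of probabilities (weight is at least 53): on (d) the weight is 54, which does reach 53, so (d) meets the standard.
  The appellant carries Stage 2; the department now bears the burden.
At Stage 3 the department must meet a prima facie showing (weight is at least 9): on (e) the weight is 36 less the opposing 23 gives net 13, ≥ 9, so (e) meets the standard; on (f) the weight is 90 less the opposing 81 gives net 9, ≥ 9, so (f) meets the standard.
  Stage 3 carried; the burden shifts to the appellant.
At Stage 4 the appellant must meet the balance of probabilities (weight is at least 53): on (g) the weight is 71 less the opposing 18 gives net 53, which does reach 53, so (g) meets the standard.
  Stage 4 carried; the final stage is satisfied.
With every stage satisfied, the appellant prevails.

appellant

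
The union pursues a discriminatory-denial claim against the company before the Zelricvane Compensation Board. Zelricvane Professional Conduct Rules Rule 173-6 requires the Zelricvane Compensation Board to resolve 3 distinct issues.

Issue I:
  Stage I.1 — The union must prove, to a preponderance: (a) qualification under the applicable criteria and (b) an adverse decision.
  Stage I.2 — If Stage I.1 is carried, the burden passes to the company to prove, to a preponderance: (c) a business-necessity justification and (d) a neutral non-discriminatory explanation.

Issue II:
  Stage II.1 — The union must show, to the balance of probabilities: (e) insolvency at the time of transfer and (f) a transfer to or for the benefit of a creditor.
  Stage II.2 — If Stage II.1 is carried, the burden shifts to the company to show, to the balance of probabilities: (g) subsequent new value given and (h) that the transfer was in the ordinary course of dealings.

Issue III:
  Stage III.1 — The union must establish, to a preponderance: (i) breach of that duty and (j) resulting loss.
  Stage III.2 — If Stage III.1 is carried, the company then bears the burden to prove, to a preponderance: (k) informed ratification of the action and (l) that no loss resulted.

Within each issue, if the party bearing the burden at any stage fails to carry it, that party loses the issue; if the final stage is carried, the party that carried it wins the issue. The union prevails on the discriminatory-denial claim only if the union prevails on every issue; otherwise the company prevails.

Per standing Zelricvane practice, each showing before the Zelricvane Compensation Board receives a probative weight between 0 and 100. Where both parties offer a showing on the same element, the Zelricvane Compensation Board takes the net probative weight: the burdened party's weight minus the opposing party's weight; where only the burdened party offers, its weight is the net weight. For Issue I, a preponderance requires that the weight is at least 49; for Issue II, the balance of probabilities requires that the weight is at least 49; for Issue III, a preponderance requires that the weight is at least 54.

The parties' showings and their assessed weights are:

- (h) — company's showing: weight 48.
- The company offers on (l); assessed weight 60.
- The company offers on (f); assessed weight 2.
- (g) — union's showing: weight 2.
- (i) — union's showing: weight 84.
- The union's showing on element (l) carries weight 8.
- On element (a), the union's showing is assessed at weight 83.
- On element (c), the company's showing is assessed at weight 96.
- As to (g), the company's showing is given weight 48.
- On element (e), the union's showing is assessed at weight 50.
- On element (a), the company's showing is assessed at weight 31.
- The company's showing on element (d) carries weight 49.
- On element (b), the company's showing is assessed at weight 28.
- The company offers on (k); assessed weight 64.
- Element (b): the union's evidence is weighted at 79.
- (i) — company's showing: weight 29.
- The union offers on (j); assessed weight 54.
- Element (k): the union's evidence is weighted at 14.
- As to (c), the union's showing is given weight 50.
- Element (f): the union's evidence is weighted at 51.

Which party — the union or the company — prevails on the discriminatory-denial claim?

union

— Issue I —
Stage I.1 (union, a preponderance, weight is at least 49): (a) net 83−31=52 ≥ 49 — meets; (b) net 79−28=51 ≥ 49 — meets.
  Stage I.1 is satisfied; the onus moves to the company.
Stage I.2 (company, a preponderance, weight is at least 49): (c) net 96−50=46 < 49 — fails; (d) 49 ≥ 49 — meets.
  Stage I.2 not carried; the company fails its burden.
So the union prevails on this issue.
— Issue II —
Stage II.1 — burden on union; standard: the balance of probabilities (weight is at least 49).
    (e): 50 ≥ 49 [met]
    (f): 51 − 2 = 49 ≥ 49 [met]
  Stage II.1 carried; the burden shifts to the company.
Stage II.2 — burden on company; standard: the balance of probabilities (weight is at least 49).
    (g): 48 − 2 = 46 < 49 [not met]
    (h): 48 < 49 [not met]
  Stage II.2 not carried; the company fails its burden.
The union prevails on this issue.
— Issue III —
At Stage III.1 the union must meet a preponderance (weight is at least 54): on (i) the weight is 84 less the opposing 29 gives net 55, which does reach 54, so (i) meets the standard; on (j) the weight is 54, ≥ 54, so (j) meets the standard.
  All elements met. The burden passes to the company.
At Stage III.2 the company must meet a preponderance (weight is at least 54): on (k) the weight is 64 less the opposing 14 gives net 50, which does not reach 54, so (k) does not meet the standard; on (l) the weight is 60 less the opposing 8 gives net 52, < 54, so (l) does not meet the standard.
  The company does not carry Stage III.2.
The union prevails on this issue.
Per-issue: Issue I → union; Issue II → union; Issue III → union. The union must prevail on every issue; overall, the union prevails.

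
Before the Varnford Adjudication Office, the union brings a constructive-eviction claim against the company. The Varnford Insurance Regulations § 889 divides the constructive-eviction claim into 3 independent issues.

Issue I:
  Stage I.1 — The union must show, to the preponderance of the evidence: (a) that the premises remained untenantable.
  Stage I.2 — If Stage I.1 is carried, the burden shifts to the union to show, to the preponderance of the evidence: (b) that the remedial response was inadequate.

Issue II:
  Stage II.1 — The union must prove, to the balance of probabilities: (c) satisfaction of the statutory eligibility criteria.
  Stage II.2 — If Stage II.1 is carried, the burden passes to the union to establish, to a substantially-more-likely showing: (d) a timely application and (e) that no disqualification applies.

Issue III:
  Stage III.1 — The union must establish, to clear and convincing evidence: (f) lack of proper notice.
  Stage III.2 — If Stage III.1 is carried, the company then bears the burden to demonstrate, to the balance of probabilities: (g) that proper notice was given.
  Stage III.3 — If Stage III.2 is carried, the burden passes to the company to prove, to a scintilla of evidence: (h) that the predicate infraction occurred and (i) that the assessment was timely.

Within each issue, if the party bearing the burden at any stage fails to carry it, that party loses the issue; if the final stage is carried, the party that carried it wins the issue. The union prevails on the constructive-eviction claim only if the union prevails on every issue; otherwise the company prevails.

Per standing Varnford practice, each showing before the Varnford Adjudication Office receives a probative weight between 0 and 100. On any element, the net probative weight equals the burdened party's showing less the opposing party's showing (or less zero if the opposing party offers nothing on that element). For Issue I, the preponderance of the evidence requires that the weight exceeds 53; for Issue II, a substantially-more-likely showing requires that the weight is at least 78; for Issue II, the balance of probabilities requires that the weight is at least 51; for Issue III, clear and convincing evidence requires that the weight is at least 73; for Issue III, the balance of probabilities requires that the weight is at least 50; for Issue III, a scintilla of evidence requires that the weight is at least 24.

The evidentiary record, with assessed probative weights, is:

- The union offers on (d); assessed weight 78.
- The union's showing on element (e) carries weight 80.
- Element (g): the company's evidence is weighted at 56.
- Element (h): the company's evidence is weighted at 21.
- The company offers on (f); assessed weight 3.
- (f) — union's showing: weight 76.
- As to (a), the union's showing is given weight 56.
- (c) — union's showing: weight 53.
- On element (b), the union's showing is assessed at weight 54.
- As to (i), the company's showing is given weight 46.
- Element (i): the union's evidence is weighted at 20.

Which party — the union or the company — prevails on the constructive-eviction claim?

union

— Issue I —
At Stage I.1 the union must meet the preponderance of the evidence (weight exceeds 53): on (a) the weight is 56, which does exceed 53, so (a) meets the standard.
  All elements met. The union retains the burden for Stage I.2.
At Stage I.2 the union must meet the preponderance of the evidence (weight exceeds 53): on (b) the weight is 54, > 53, so (b) meets the standard.
  All elements met at the final stage.
With every stage satisfied, the union prevails on this issue.
— Issue II —
Stage II.1 (union, the balance of probabilities, weight is at least 51): (c) 53 ≥ 51 — meets.
  Stage II.1 is satisfied; the union continues to bear the burden.
Stage II.2 (union, a substantially-more-likely showing, weight is at least 78): (d) 78 ≥ 78 — meets; (e) 80 ≥ 78 — meets.
  Stage II.2 carried; the final stage is satisfied.
Every stage carried; the union prevails on this issue.
— Issue III —
At Stage III.1 the union must meet clear and convincing evidence (weight is at least 73): on (f) the weight is 76 less the opposing 3 gives net 73, ≥ 73, so (f) meets the standard.
  The union carries Stage III.1; the company now bears the burden.
At Stage III.2 the company must meet the balance of probabilities (weight is at least 50): on (g) the weight is 56, ≥ 50, so (g) meets the standard.
  Stage III.2 is satisfied; the company continues to bear the burden.
At Stage III.3 the company must meet a scintilla of evidence (weight is at least 24): on (h) the weight is 21, which does not reach 24, so (h) does not meet the standard; on (i) the weight is 46 less the opposing 20 gives net 26, ≥ 24, so (i) meets the standard.
  The company does not carry Stage III.3.
The analysis ends at Stage III.3; the union prevails on this issue.
Per-issue: Issue I → union; Issue II → union; Issue III → union. The union must prevail on every issue; overall, the union prevails.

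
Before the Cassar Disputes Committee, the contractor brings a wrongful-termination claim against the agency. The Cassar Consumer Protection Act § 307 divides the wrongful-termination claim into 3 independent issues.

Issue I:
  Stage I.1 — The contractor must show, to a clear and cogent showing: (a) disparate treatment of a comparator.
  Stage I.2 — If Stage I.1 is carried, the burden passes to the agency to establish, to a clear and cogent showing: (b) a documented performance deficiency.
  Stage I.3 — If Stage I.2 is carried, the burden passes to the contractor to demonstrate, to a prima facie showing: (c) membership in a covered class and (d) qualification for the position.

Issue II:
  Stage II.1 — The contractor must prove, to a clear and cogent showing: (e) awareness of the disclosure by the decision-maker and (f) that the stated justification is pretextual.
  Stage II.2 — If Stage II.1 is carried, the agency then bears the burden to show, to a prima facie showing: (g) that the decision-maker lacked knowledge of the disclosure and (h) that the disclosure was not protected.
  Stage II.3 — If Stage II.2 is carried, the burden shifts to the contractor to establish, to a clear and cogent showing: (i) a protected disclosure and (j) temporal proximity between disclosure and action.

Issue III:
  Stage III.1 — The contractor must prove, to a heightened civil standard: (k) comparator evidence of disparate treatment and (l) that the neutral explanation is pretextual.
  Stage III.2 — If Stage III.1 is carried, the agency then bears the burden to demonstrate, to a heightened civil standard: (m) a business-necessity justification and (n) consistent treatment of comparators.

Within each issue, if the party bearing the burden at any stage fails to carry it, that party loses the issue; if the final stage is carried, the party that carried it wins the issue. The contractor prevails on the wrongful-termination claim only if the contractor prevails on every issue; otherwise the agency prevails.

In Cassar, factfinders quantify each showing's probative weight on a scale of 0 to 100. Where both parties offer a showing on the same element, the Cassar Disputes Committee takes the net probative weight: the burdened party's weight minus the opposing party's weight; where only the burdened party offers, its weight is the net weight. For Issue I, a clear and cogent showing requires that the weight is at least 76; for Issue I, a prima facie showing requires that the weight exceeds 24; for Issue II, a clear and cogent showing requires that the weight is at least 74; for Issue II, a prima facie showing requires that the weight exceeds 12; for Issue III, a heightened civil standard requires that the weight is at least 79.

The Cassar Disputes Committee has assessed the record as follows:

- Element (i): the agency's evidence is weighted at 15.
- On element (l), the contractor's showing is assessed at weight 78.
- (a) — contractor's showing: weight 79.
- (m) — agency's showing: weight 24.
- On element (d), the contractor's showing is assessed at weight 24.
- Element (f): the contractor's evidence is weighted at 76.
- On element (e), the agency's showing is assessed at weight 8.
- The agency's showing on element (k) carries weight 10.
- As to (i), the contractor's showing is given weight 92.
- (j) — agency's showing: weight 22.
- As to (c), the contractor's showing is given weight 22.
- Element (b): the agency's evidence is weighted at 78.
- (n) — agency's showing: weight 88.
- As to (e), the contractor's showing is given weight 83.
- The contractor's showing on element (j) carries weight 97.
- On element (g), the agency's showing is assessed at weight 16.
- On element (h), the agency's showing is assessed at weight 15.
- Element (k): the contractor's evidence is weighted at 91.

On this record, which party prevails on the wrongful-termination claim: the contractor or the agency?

— Issue I —
Stage I.1 — burden on contractor; standard: a clear and cogent showing (weight is at least 76).
    (a): 79 ≥ 76 [met]
  The contractor carries Stage I.1; the agency now bears the burden.
Stage I.2 — burden on agency; standard: a clear and cogent showing (weight is at least 76).
    (b): 78 ≥ 76 [met]
  Stage I.2 is satisfied; the onus moves to the contractor.
Stage I.3 — burden on contractor; standard: a prima facie showing (weight exceeds 24).
    (c): 22 ≤ 24 [not met]
    (d): 24 ≤ 24 [not met]
  The contractor does not carry Stage I.3.
The agency prevails on this issue.
— Issue II —
At Stage II.1 the contractor must meet a clear and cogent showing (weight is at least 74): on (e) the weight is 83 less the opposing 8 gives net 75, which does reach 74, so (e) meets the standard; on (f) the weight is 76, which does reach 74, so (f) meets the standard.
  Stage II.1 carried; the burden shifts to the agency.
At Stage II.2 the agency must meet a prima facie showing (weight exceeds 12): on (g) the weight is 16, > 12, so (g) meets the standard; on (h) the weight is 15, which does exceed 12, so (h) meets the standard.
  Stage II.2 carried; the burden shifts to the contractor.
At Stage II.3 the contractor must meet a clear and cogent showing (weight is at least 74): on (i) the weight is 92 less the opposing 15 gives net 77, ≥ 74, so (i) meets the standard; on (j) the weight is 97 less the opposing 22 gives net 75, ≥ 74, so (j) meets the standard.
  Stage II.3 carried; the final stage is satisfied.
All stages carried — the contractor prevails on this issue.
— Issue III —
At Stage III.1 the contractor must meet a heightened civil standard (weight is at least 79): on (k) the weight is 91 less the opposing 10 gives net 81, ≥ 79, so (k) meets the standard; on (l) the weight is 78, < 79, so (l) does not meet the standard.
  Stage III.1 not carried; the contractor fails its burden.
The analysis ends at Stage III.1; the agency prevails on this issue.
Per-issue: Issue I → agency; Issue II → contractor; Issue III → agency. The contractor must prevail on every issue; overall, the agency prevails.

agency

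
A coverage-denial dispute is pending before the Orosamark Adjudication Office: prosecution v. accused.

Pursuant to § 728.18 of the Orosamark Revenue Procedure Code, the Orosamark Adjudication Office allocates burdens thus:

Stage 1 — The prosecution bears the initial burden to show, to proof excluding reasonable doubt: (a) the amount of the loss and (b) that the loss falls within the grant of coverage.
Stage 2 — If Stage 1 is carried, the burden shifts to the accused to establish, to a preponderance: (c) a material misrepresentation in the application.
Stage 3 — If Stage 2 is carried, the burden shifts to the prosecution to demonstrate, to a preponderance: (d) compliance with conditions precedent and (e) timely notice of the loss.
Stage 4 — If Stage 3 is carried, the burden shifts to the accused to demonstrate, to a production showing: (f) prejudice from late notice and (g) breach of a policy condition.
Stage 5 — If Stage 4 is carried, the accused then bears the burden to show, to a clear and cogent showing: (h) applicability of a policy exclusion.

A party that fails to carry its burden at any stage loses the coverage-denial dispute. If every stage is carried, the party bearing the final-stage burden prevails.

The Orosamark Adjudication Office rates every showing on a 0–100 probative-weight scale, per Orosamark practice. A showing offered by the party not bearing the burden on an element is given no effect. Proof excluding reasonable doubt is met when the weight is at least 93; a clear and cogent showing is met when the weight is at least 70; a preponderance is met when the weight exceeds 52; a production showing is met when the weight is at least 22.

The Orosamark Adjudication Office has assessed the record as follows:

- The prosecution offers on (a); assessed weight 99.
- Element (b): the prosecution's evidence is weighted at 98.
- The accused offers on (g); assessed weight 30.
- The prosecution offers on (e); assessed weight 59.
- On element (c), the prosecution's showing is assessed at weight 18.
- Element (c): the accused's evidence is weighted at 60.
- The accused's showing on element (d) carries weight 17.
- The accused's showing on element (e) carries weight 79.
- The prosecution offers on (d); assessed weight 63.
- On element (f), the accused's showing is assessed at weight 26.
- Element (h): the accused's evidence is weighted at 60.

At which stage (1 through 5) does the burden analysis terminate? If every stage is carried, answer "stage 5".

At Stage 1 the prosecution must meet proof excluding reasonable doubt (weight is at least 93): on (a) the weight is 99, which does reach 93, so (a) meets the standard; on (b) the weight is 98, which does reach 93, so (b) meets the standard.
  All elements met. The burden passes to the accused.
At Stage 2 the accused must meet a preponderance (weight exceeds 52): on (c) the weight is 60 (the prosecution's 18 is given no effect), > 52, so (c) meets the standard.
  Stage 2 carried; the burden shifts to the prosecution.
At Stage 3 the prosecution must meet a preponderance (weight exceeds 52): on (d) the weight is 63 (the accused's 17 is given no effect), which does exceed 52, so (d) meets the standard; on (e) the weight is 59 (the accused's 79 is given no effect), which does exceed 52, so (e) meets the standard.
  Stage 3 carried; the burden shifts to the accused.
At Stage 4 the accused must meet a production showing (weight is at least 22): on (f) the weight is 26, ≥ 22, so (f) meets the standard; on (g) the weight is 30, ≥ 22, so (g) meets the standard.
  Stage 4 carried; the burden remains with the accused.
At Stage 5 the accused must meet a clear and cogent showing (weight is at least 70): on (h) the weight is 60, which does not reach 70, so (h) does not meet the standard.
  Stage 5 not carried; the accused fails its burden.
So the prosecution prevails.

stage 5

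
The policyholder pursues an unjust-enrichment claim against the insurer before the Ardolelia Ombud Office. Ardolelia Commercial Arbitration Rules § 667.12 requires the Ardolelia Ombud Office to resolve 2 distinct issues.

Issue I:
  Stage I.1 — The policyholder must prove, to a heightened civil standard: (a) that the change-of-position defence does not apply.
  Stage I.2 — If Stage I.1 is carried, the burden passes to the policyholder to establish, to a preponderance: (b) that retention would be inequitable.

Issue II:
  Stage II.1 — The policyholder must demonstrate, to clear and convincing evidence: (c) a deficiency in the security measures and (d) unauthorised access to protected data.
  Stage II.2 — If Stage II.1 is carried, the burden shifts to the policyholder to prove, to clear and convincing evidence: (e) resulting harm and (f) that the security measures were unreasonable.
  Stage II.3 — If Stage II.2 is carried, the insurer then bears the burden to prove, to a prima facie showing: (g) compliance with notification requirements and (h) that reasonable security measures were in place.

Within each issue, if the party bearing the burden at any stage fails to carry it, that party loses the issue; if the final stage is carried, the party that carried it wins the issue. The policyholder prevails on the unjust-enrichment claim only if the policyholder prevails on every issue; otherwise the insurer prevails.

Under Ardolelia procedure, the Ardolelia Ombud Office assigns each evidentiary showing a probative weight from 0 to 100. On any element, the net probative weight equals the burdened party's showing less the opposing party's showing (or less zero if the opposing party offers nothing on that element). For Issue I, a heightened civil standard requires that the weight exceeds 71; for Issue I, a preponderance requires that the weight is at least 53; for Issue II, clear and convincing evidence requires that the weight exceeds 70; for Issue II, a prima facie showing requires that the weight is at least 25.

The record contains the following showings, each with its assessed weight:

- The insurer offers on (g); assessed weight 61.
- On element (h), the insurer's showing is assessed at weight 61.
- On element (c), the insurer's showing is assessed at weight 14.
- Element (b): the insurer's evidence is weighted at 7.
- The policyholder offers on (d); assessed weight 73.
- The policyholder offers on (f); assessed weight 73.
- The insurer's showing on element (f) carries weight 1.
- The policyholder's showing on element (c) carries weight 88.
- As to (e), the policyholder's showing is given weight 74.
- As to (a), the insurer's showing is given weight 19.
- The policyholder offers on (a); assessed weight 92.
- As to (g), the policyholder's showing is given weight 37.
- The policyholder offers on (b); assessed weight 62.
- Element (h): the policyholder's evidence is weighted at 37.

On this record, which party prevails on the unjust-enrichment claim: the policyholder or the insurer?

— Issue I —
Stage I.1 — burden on policyholder; standard: a heightened civil standard (weight exceeds 71).
    (a): 92 − 19 = 73 > 71 [met]
  All elements met. The policyholder retains the burden for Stage I.2.
Stage I.2 — burden on policyholder; standard: a preponderance (weight is at least 53).
    (b): 62 − 7 = 55 ≥ 53 [met]
  The policyholder carries the last stage.
Every stage carried; the policyholder prevails on this issue.
— Issue II —
Stage II.1 — burden on policyholder; standard: clear and convincing evidence (weight exceeds 70).
    (c): 88 − 14 = 74 > 70 [met]
    (d): 73 > 70 [met]
  All elements met. The policyholder retains the burden for Stage II.2.
Stage II.2 — burden on policyholder; standard: clear and convincing evidence (weight exceeds 70).
    (e): 74 > 70 [met]
    (f): 73 − 1 = 72 > 70 [met]
  The policyholder carries Stage II.2; the insurer now bears the burden.
Stage II.3 — burden on insurer; standard: a prima facie showing (weight is at least 25).
    (g): 61 − 37 = 24 < 25 [not met]
    (h): 61 − 37 = 24 < 25 [not met]
  Not every element is met, so the insurer fails to carry Stage II.3.
The analysis ends at Stage II.3; the policyholder prevails on this issue.
Per-issue: Issue I → policyholder; Issue II → policyholder. The policyholder must prevail on every issue; overall, the policyholder prevails.

policyholder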